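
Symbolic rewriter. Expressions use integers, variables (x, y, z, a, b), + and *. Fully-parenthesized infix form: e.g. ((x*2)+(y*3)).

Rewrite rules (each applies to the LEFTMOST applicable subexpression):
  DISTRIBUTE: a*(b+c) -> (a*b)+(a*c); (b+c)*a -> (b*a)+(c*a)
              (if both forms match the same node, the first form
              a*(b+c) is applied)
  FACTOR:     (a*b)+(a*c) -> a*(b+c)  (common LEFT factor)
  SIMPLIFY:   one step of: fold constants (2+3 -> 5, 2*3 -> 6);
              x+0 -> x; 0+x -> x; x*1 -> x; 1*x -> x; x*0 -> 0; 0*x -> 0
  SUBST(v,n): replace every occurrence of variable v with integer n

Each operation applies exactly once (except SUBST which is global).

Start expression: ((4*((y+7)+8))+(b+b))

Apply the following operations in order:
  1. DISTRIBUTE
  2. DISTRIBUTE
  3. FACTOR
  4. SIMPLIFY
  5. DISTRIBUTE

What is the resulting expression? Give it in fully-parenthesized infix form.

Start: ((4*((y+7)+8))+(b+b))
Apply DISTRIBUTE at L (target: (4*((y+7)+8))): ((4*((y+7)+8))+(b+b)) -> (((4*(y+7))+(4*8))+(b+b))
Apply DISTRIBUTE at LL (target: (4*(y+7))): (((4*(y+7))+(4*8))+(b+b)) -> ((((4*y)+(4*7))+(4*8))+(b+b))
Apply FACTOR at LL (target: ((4*y)+(4*7))): ((((4*y)+(4*7))+(4*8))+(b+b)) -> (((4*(y+7))+(4*8))+(b+b))
Apply SIMPLIFY at LR (target: (4*8)): (((4*(y+7))+(4*8))+(b+b)) -> (((4*(y+7))+32)+(b+b))
Apply DISTRIBUTE at LL (target: (4*(y+7))): (((4*(y+7))+32)+(b+b)) -> ((((4*y)+(4*7))+32)+(b+b))

Answer: ((((4*y)+(4*7))+32)+(b+b))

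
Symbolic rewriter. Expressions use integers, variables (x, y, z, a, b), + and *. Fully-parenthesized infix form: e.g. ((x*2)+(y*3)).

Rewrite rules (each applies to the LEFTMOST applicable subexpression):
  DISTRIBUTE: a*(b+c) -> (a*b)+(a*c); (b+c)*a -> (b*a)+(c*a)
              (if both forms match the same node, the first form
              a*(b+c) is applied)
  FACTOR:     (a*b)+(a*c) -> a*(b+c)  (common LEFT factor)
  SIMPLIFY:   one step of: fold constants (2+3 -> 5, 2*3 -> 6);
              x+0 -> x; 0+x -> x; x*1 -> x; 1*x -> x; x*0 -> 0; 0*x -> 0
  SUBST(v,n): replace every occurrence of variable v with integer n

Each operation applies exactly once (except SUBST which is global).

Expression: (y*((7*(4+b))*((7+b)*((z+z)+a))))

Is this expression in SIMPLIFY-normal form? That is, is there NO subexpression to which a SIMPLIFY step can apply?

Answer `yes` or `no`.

Expression: (y*((7*(4+b))*((7+b)*((z+z)+a))))
Scanning for simplifiable subexpressions (pre-order)...
  at root: (y*((7*(4+b))*((7+b)*((z+z)+a)))) (not simplifiable)
  at R: ((7*(4+b))*((7+b)*((z+z)+a))) (not simplifiable)
  at RL: (7*(4+b)) (not simplifiable)
  at RLR: (4+b) (not simplifiable)
  at RR: ((7+b)*((z+z)+a)) (not simplifiable)
  at RRL: (7+b) (not simplifiable)
  at RRR: ((z+z)+a) (not simplifiable)
  at RRRL: (z+z) (not simplifiable)
Result: no simplifiable subexpression found -> normal form.

Answer: yes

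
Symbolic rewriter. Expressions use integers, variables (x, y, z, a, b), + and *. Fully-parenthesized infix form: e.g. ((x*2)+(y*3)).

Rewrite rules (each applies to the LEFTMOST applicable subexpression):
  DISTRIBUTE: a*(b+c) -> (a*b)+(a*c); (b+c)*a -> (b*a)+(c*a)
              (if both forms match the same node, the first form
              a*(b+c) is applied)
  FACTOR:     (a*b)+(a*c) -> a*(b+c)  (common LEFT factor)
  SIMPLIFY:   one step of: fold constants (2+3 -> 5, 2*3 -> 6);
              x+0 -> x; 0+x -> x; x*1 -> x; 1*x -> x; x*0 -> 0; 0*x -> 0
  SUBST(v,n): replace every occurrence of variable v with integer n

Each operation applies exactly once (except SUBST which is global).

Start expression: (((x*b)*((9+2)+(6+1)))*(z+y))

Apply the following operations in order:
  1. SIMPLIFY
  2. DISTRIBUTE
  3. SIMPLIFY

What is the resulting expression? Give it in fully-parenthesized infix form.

Answer: ((((x*b)*(11+7))*z)+(((x*b)*(11+(6+1)))*y))

Derivation:
Start: (((x*b)*((9+2)+(6+1)))*(z+y))
Apply SIMPLIFY at LRL (target: (9+2)): (((x*b)*((9+2)+(6+1)))*(z+y)) -> (((x*b)*(11+(6+1)))*(z+y))
Apply DISTRIBUTE at root (target: (((x*b)*(11+(6+1)))*(z+y))): (((x*b)*(11+(6+1)))*(z+y)) -> ((((x*b)*(11+(6+1)))*z)+(((x*b)*(11+(6+1)))*y))
Apply SIMPLIFY at LLRR (target: (6+1)): ((((x*b)*(11+(6+1)))*z)+(((x*b)*(11+(6+1)))*y)) -> ((((x*b)*(11+7))*z)+(((x*b)*(11+(6+1)))*y))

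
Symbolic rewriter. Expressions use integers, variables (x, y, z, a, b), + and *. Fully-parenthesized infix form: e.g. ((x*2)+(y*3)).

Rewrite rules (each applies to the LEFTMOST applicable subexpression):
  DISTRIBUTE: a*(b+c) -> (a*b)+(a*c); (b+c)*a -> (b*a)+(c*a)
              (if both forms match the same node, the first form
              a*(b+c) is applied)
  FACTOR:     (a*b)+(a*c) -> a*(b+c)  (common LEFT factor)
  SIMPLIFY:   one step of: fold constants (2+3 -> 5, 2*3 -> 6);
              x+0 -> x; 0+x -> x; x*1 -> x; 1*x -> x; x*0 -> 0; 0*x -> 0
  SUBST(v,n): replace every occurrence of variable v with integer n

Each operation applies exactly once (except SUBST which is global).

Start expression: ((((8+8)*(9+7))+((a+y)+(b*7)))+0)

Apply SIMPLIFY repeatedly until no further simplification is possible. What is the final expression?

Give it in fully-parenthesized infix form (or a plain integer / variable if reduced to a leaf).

Answer: (256+((a+y)+(b*7)))

Derivation:
Start: ((((8+8)*(9+7))+((a+y)+(b*7)))+0)
Step 1: at root: ((((8+8)*(9+7))+((a+y)+(b*7)))+0) -> (((8+8)*(9+7))+((a+y)+(b*7))); overall: ((((8+8)*(9+7))+((a+y)+(b*7)))+0) -> (((8+8)*(9+7))+((a+y)+(b*7)))
Step 2: at LL: (8+8) -> 16; overall: (((8+8)*(9+7))+((a+y)+(b*7))) -> ((16*(9+7))+((a+y)+(b*7)))
Step 3: at LR: (9+7) -> 16; overall: ((16*(9+7))+((a+y)+(b*7))) -> ((16*16)+((a+y)+(b*7)))
Step 4: at L: (16*16) -> 256; overall: ((16*16)+((a+y)+(b*7))) -> (256+((a+y)+(b*7)))
Fixed point: (256+((a+y)+(b*7)))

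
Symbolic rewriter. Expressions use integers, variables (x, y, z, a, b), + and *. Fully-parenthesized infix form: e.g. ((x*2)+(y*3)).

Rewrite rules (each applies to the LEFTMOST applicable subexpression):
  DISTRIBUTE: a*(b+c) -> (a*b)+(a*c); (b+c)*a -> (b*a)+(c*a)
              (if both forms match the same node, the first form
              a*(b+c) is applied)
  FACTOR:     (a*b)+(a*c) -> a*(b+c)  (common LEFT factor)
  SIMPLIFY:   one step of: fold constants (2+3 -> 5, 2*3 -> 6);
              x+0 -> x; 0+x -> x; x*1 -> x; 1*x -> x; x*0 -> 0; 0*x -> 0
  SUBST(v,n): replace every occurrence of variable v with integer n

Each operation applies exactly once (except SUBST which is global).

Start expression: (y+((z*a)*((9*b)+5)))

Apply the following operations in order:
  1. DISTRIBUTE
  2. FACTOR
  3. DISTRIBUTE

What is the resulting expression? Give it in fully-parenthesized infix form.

Start: (y+((z*a)*((9*b)+5)))
Apply DISTRIBUTE at R (target: ((z*a)*((9*b)+5))): (y+((z*a)*((9*b)+5))) -> (y+(((z*a)*(9*b))+((z*a)*5)))
Apply FACTOR at R (target: (((z*a)*(9*b))+((z*a)*5))): (y+(((z*a)*(9*b))+((z*a)*5))) -> (y+((z*a)*((9*b)+5)))
Apply DISTRIBUTE at R (target: ((z*a)*((9*b)+5))): (y+((z*a)*((9*b)+5))) -> (y+(((z*a)*(9*b))+((z*a)*5)))

Answer: (y+(((z*a)*(9*b))+((z*a)*5)))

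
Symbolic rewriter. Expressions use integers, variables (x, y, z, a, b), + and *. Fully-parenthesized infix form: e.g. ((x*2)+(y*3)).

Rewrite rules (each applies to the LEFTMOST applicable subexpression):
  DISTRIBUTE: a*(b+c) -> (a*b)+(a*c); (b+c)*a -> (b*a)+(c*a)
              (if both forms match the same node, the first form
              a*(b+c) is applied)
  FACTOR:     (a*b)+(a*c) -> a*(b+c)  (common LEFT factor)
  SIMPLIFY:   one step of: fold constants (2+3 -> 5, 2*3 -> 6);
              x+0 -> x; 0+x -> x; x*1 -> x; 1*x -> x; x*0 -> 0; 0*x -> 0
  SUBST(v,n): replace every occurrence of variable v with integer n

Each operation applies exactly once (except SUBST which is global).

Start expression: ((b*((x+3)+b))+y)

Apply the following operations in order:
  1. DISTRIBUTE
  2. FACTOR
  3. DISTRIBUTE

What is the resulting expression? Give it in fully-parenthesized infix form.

Answer: (((b*(x+3))+(b*b))+y)

Derivation:
Start: ((b*((x+3)+b))+y)
Apply DISTRIBUTE at L (target: (b*((x+3)+b))): ((b*((x+3)+b))+y) -> (((b*(x+3))+(b*b))+y)
Apply FACTOR at L (target: ((b*(x+3))+(b*b))): (((b*(x+3))+(b*b))+y) -> ((b*((x+3)+b))+y)
Apply DISTRIBUTE at L (target: (b*((x+3)+b))): ((b*((x+3)+b))+y) -> (((b*(x+3))+(b*b))+y)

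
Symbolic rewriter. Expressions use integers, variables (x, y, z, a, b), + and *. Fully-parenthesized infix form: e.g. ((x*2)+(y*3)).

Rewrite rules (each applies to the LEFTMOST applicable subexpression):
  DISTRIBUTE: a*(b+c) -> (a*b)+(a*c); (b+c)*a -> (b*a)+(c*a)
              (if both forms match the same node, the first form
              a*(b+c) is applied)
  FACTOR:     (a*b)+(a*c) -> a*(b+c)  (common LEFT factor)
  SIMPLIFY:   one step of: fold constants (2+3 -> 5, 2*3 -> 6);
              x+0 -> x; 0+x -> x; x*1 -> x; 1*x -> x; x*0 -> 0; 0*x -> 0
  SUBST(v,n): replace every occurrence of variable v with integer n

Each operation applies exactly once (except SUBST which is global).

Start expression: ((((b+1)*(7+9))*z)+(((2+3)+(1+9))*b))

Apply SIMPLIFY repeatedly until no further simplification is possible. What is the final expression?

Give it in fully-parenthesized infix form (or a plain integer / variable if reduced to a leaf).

Start: ((((b+1)*(7+9))*z)+(((2+3)+(1+9))*b))
Step 1: at LLR: (7+9) -> 16; overall: ((((b+1)*(7+9))*z)+(((2+3)+(1+9))*b)) -> ((((b+1)*16)*z)+(((2+3)+(1+9))*b))
Step 2: at RLL: (2+3) -> 5; overall: ((((b+1)*16)*z)+(((2+3)+(1+9))*b)) -> ((((b+1)*16)*z)+((5+(1+9))*b))
Step 3: at RLR: (1+9) -> 10; overall: ((((b+1)*16)*z)+((5+(1+9))*b)) -> ((((b+1)*16)*z)+((5+10)*b))
Step 4: at RL: (5+10) -> 15; overall: ((((b+1)*16)*z)+((5+10)*b)) -> ((((b+1)*16)*z)+(15*b))
Fixed point: ((((b+1)*16)*z)+(15*b))

Answer: ((((b+1)*16)*z)+(15*b))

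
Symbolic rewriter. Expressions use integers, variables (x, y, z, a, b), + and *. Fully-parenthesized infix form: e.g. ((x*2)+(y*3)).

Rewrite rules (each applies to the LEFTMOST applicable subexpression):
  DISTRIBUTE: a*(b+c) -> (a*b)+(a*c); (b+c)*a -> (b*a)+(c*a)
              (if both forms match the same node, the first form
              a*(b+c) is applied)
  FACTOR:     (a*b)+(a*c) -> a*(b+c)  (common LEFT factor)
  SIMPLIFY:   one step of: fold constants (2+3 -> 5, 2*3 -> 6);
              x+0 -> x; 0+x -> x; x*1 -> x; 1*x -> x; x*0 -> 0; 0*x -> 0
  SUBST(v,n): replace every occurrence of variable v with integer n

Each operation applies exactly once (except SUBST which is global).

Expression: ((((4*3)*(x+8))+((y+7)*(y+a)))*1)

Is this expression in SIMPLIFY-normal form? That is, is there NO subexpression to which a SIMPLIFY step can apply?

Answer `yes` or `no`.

Expression: ((((4*3)*(x+8))+((y+7)*(y+a)))*1)
Scanning for simplifiable subexpressions (pre-order)...
  at root: ((((4*3)*(x+8))+((y+7)*(y+a)))*1) (SIMPLIFIABLE)
  at L: (((4*3)*(x+8))+((y+7)*(y+a))) (not simplifiable)
  at LL: ((4*3)*(x+8)) (not simplifiable)
  at LLL: (4*3) (SIMPLIFIABLE)
  at LLR: (x+8) (not simplifiable)
  at LR: ((y+7)*(y+a)) (not simplifiable)
  at LRL: (y+7) (not simplifiable)
  at LRR: (y+a) (not simplifiable)
Found simplifiable subexpr at path root: ((((4*3)*(x+8))+((y+7)*(y+a)))*1)
One SIMPLIFY step would give: (((4*3)*(x+8))+((y+7)*(y+a)))
-> NOT in normal form.

Answer: no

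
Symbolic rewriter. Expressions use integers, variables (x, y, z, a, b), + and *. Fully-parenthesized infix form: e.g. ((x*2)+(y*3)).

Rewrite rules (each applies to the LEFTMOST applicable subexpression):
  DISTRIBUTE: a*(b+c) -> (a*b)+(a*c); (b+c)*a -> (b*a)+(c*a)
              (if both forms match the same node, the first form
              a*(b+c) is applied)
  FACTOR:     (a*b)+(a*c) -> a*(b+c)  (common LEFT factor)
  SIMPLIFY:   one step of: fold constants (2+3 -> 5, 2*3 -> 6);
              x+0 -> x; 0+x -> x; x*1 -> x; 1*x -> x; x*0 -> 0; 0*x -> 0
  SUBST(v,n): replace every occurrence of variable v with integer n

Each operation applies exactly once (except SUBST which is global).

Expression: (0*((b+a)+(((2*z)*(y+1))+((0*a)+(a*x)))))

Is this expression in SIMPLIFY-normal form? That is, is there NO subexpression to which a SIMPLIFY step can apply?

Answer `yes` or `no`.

Answer: no

Derivation:
Expression: (0*((b+a)+(((2*z)*(y+1))+((0*a)+(a*x)))))
Scanning for simplifiable subexpressions (pre-order)...
  at root: (0*((b+a)+(((2*z)*(y+1))+((0*a)+(a*x))))) (SIMPLIFIABLE)
  at R: ((b+a)+(((2*z)*(y+1))+((0*a)+(a*x)))) (not simplifiable)
  at RL: (b+a) (not simplifiable)
  at RR: (((2*z)*(y+1))+((0*a)+(a*x))) (not simplifiable)
  at RRL: ((2*z)*(y+1)) (not simplifiable)
  at RRLL: (2*z) (not simplifiable)
  at RRLR: (y+1) (not simplifiable)
  at RRR: ((0*a)+(a*x)) (not simplifiable)
  at RRRL: (0*a) (SIMPLIFIABLE)
  at RRRR: (a*x) (not simplifiable)
Found simplifiable subexpr at path root: (0*((b+a)+(((2*z)*(y+1))+((0*a)+(a*x)))))
One SIMPLIFY step would give: 0
-> NOT in normal form.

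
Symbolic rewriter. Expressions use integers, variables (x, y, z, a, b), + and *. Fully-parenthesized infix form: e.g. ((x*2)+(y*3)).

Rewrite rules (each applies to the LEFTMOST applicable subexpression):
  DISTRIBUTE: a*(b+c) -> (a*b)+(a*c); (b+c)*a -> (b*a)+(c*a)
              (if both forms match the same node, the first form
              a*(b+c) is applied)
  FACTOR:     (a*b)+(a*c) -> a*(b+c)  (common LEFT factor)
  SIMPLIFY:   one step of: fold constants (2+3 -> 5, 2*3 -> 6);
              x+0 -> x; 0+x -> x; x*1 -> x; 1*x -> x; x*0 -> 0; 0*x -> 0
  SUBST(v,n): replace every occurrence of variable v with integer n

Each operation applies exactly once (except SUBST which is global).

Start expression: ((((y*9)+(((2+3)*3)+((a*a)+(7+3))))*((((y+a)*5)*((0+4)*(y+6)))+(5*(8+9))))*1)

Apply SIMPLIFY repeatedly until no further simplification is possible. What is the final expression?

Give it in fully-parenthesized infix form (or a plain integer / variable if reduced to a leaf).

Answer: (((y*9)+(15+((a*a)+10)))*((((y+a)*5)*(4*(y+6)))+85))

Derivation:
Start: ((((y*9)+(((2+3)*3)+((a*a)+(7+3))))*((((y+a)*5)*((0+4)*(y+6)))+(5*(8+9))))*1)
Step 1: at root: ((((y*9)+(((2+3)*3)+((a*a)+(7+3))))*((((y+a)*5)*((0+4)*(y+6)))+(5*(8+9))))*1) -> (((y*9)+(((2+3)*3)+((a*a)+(7+3))))*((((y+a)*5)*((0+4)*(y+6)))+(5*(8+9)))); overall: ((((y*9)+(((2+3)*3)+((a*a)+(7+3))))*((((y+a)*5)*((0+4)*(y+6)))+(5*(8+9))))*1) -> (((y*9)+(((2+3)*3)+((a*a)+(7+3))))*((((y+a)*5)*((0+4)*(y+6)))+(5*(8+9))))
Step 2: at LRLL: (2+3) -> 5; overall: (((y*9)+(((2+3)*3)+((a*a)+(7+3))))*((((y+a)*5)*((0+4)*(y+6)))+(5*(8+9)))) -> (((y*9)+((5*3)+((a*a)+(7+3))))*((((y+a)*5)*((0+4)*(y+6)))+(5*(8+9))))
Step 3: at LRL: (5*3) -> 15; overall: (((y*9)+((5*3)+((a*a)+(7+3))))*((((y+a)*5)*((0+4)*(y+6)))+(5*(8+9)))) -> (((y*9)+(15+((a*a)+(7+3))))*((((y+a)*5)*((0+4)*(y+6)))+(5*(8+9))))
Step 4: at LRRR: (7+3) -> 10; overall: (((y*9)+(15+((a*a)+(7+3))))*((((y+a)*5)*((0+4)*(y+6)))+(5*(8+9)))) -> (((y*9)+(15+((a*a)+10)))*((((y+a)*5)*((0+4)*(y+6)))+(5*(8+9))))
Step 5: at RLRL: (0+4) -> 4; overall: (((y*9)+(15+((a*a)+10)))*((((y+a)*5)*((0+4)*(y+6)))+(5*(8+9)))) -> (((y*9)+(15+((a*a)+10)))*((((y+a)*5)*(4*(y+6)))+(5*(8+9))))
Step 6: at RRR: (8+9) -> 17; overall: (((y*9)+(15+((a*a)+10)))*((((y+a)*5)*(4*(y+6)))+(5*(8+9)))) -> (((y*9)+(15+((a*a)+10)))*((((y+a)*5)*(4*(y+6)))+(5*17)))
Step 7: at RR: (5*17) -> 85; overall: (((y*9)+(15+((a*a)+10)))*((((y+a)*5)*(4*(y+6)))+(5*17))) -> (((y*9)+(15+((a*a)+10)))*((((y+a)*5)*(4*(y+6)))+85))
Fixed point: (((y*9)+(15+((a*a)+10)))*((((y+a)*5)*(4*(y+6)))+85))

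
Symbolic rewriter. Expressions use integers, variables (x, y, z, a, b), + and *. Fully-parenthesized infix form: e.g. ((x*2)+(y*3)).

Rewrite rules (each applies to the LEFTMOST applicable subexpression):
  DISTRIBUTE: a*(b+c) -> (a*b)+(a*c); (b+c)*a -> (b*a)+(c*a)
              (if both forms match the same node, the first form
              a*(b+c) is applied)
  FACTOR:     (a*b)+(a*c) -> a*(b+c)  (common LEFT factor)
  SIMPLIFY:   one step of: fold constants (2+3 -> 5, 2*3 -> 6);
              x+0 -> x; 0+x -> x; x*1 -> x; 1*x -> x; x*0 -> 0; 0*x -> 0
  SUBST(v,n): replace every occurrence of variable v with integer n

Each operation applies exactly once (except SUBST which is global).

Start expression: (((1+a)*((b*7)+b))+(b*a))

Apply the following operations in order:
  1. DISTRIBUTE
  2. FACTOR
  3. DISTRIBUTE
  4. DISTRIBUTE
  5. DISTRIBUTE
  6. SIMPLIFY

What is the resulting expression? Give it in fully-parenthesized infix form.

Start: (((1+a)*((b*7)+b))+(b*a))
Apply DISTRIBUTE at L (target: ((1+a)*((b*7)+b))): (((1+a)*((b*7)+b))+(b*a)) -> ((((1+a)*(b*7))+((1+a)*b))+(b*a))
Apply FACTOR at L (target: (((1+a)*(b*7))+((1+a)*b))): ((((1+a)*(b*7))+((1+a)*b))+(b*a)) -> (((1+a)*((b*7)+b))+(b*a))
Apply DISTRIBUTE at L (target: ((1+a)*((b*7)+b))): (((1+a)*((b*7)+b))+(b*a)) -> ((((1+a)*(b*7))+((1+a)*b))+(b*a))
Apply DISTRIBUTE at LL (target: ((1+a)*(b*7))): ((((1+a)*(b*7))+((1+a)*b))+(b*a)) -> ((((1*(b*7))+(a*(b*7)))+((1+a)*b))+(b*a))
Apply DISTRIBUTE at LR (target: ((1+a)*b)): ((((1*(b*7))+(a*(b*7)))+((1+a)*b))+(b*a)) -> ((((1*(b*7))+(a*(b*7)))+((1*b)+(a*b)))+(b*a))
Apply SIMPLIFY at LLL (target: (1*(b*7))): ((((1*(b*7))+(a*(b*7)))+((1*b)+(a*b)))+(b*a)) -> ((((b*7)+(a*(b*7)))+((1*b)+(a*b)))+(b*a))

Answer: ((((b*7)+(a*(b*7)))+((1*b)+(a*b)))+(b*a))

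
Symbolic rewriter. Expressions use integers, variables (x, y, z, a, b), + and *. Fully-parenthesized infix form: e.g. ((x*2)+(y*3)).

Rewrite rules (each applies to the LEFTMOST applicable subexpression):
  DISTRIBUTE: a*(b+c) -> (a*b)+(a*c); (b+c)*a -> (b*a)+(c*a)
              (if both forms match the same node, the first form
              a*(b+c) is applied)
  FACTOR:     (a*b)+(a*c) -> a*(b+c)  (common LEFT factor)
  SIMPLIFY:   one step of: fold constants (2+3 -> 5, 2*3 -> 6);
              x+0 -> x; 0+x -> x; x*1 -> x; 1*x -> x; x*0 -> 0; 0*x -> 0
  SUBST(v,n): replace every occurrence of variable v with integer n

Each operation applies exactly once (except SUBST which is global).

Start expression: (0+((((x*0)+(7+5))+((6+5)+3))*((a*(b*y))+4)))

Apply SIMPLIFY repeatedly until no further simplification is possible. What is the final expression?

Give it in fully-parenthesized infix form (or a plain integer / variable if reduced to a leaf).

Answer: (26*((a*(b*y))+4))

Derivation:
Start: (0+((((x*0)+(7+5))+((6+5)+3))*((a*(b*y))+4)))
Step 1: at root: (0+((((x*0)+(7+5))+((6+5)+3))*((a*(b*y))+4))) -> ((((x*0)+(7+5))+((6+5)+3))*((a*(b*y))+4)); overall: (0+((((x*0)+(7+5))+((6+5)+3))*((a*(b*y))+4))) -> ((((x*0)+(7+5))+((6+5)+3))*((a*(b*y))+4))
Step 2: at LLL: (x*0) -> 0; overall: ((((x*0)+(7+5))+((6+5)+3))*((a*(b*y))+4)) -> (((0+(7+5))+((6+5)+3))*((a*(b*y))+4))
Step 3: at LL: (0+(7+5)) -> (7+5); overall: (((0+(7+5))+((6+5)+3))*((a*(b*y))+4)) -> (((7+5)+((6+5)+3))*((a*(b*y))+4))
Step 4: at LL: (7+5) -> 12; overall: (((7+5)+((6+5)+3))*((a*(b*y))+4)) -> ((12+((6+5)+3))*((a*(b*y))+4))
Step 5: at LRL: (6+5) -> 11; overall: ((12+((6+5)+3))*((a*(b*y))+4)) -> ((12+(11+3))*((a*(b*y))+4))
Step 6: at LR: (11+3) -> 14; overall: ((12+(11+3))*((a*(b*y))+4)) -> ((12+14)*((a*(b*y))+4))
Step 7: at L: (12+14) -> 26; overall: ((12+14)*((a*(b*y))+4)) -> (26*((a*(b*y))+4))
Fixed point: (26*((a*(b*y))+4))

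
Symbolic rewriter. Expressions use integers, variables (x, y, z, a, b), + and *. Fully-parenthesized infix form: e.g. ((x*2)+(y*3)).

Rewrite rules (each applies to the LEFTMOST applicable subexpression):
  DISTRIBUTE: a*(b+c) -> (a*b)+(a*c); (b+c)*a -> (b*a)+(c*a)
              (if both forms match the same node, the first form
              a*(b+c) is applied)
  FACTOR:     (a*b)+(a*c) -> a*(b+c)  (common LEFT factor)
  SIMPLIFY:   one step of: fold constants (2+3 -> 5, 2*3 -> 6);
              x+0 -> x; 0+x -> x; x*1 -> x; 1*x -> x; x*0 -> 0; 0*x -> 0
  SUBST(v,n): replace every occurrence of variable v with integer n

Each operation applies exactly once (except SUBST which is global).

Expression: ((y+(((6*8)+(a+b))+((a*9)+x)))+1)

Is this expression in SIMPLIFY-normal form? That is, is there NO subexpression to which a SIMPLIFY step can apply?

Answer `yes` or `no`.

Expression: ((y+(((6*8)+(a+b))+((a*9)+x)))+1)
Scanning for simplifiable subexpressions (pre-order)...
  at root: ((y+(((6*8)+(a+b))+((a*9)+x)))+1) (not simplifiable)
  at L: (y+(((6*8)+(a+b))+((a*9)+x))) (not simplifiable)
  at LR: (((6*8)+(a+b))+((a*9)+x)) (not simplifiable)
  at LRL: ((6*8)+(a+b)) (not simplifiable)
  at LRLL: (6*8) (SIMPLIFIABLE)
  at LRLR: (a+b) (not simplifiable)
  at LRR: ((a*9)+x) (not simplifiable)
  at LRRL: (a*9) (not simplifiable)
Found simplifiable subexpr at path LRLL: (6*8)
One SIMPLIFY step would give: ((y+((48+(a+b))+((a*9)+x)))+1)
-> NOT in normal form.

Answer: no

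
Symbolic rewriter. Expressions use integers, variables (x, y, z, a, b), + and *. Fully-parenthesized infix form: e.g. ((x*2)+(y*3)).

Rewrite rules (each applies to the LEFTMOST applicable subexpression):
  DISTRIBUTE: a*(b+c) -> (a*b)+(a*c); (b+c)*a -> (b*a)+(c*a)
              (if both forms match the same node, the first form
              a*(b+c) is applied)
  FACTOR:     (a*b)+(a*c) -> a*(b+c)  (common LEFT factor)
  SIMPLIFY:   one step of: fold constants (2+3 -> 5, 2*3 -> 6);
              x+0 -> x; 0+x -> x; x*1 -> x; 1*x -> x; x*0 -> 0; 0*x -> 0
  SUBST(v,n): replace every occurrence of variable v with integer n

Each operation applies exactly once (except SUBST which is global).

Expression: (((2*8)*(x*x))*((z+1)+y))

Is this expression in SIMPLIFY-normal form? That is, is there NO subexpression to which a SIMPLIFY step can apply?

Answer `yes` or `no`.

Expression: (((2*8)*(x*x))*((z+1)+y))
Scanning for simplifiable subexpressions (pre-order)...
  at root: (((2*8)*(x*x))*((z+1)+y)) (not simplifiable)
  at L: ((2*8)*(x*x)) (not simplifiable)
  at LL: (2*8) (SIMPLIFIABLE)
  at LR: (x*x) (not simplifiable)
  at R: ((z+1)+y) (not simplifiable)
  at RL: (z+1) (not simplifiable)
Found simplifiable subexpr at path LL: (2*8)
One SIMPLIFY step would give: ((16*(x*x))*((z+1)+y))
-> NOT in normal form.

Answer: no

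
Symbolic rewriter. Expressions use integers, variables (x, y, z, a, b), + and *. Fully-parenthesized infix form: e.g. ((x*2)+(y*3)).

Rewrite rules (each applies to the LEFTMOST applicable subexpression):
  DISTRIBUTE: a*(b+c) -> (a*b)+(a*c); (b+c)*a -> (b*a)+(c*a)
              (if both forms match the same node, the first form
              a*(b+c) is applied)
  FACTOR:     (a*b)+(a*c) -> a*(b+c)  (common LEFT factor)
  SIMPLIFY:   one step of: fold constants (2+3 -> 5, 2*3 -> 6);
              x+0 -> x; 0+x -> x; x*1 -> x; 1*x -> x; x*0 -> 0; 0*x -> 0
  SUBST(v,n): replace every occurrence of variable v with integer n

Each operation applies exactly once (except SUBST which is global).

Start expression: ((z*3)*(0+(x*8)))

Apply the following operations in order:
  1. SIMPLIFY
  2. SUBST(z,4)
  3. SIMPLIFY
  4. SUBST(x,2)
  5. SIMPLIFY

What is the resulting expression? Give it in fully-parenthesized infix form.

Start: ((z*3)*(0+(x*8)))
Apply SIMPLIFY at R (target: (0+(x*8))): ((z*3)*(0+(x*8))) -> ((z*3)*(x*8))
Apply SUBST(z,4): ((z*3)*(x*8)) -> ((4*3)*(x*8))
Apply SIMPLIFY at L (target: (4*3)): ((4*3)*(x*8)) -> (12*(x*8))
Apply SUBST(x,2): (12*(x*8)) -> (12*(2*8))
Apply SIMPLIFY at R (target: (2*8)): (12*(2*8)) -> (12*16)

Answer: (12*16)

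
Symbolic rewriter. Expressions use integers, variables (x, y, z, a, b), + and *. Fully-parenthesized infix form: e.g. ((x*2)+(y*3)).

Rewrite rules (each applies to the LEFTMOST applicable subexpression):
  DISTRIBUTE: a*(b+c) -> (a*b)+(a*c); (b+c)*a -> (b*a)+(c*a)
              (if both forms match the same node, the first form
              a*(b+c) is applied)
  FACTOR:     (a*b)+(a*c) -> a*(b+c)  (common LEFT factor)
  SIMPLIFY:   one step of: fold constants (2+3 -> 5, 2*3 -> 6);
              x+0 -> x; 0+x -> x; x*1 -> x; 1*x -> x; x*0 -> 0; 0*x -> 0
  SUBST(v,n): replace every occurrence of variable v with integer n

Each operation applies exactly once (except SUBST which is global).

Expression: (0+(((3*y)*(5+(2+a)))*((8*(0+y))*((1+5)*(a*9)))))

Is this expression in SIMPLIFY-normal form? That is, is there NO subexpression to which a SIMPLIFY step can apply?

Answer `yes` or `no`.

Expression: (0+(((3*y)*(5+(2+a)))*((8*(0+y))*((1+5)*(a*9)))))
Scanning for simplifiable subexpressions (pre-order)...
  at root: (0+(((3*y)*(5+(2+a)))*((8*(0+y))*((1+5)*(a*9))))) (SIMPLIFIABLE)
  at R: (((3*y)*(5+(2+a)))*((8*(0+y))*((1+5)*(a*9)))) (not simplifiable)
  at RL: ((3*y)*(5+(2+a))) (not simplifiable)
  at RLL: (3*y) (not simplifiable)
  at RLR: (5+(2+a)) (not simplifiable)
  at RLRR: (2+a) (not simplifiable)
  at RR: ((8*(0+y))*((1+5)*(a*9))) (not simplifiable)
  at RRL: (8*(0+y)) (not simplifiable)
  at RRLR: (0+y) (SIMPLIFIABLE)
  at RRR: ((1+5)*(a*9)) (not simplifiable)
  at RRRL: (1+5) (SIMPLIFIABLE)
  at RRRR: (a*9) (not simplifiable)
Found simplifiable subexpr at path root: (0+(((3*y)*(5+(2+a)))*((8*(0+y))*((1+5)*(a*9)))))
One SIMPLIFY step would give: (((3*y)*(5+(2+a)))*((8*(0+y))*((1+5)*(a*9))))
-> NOT in normal form.

Answer: no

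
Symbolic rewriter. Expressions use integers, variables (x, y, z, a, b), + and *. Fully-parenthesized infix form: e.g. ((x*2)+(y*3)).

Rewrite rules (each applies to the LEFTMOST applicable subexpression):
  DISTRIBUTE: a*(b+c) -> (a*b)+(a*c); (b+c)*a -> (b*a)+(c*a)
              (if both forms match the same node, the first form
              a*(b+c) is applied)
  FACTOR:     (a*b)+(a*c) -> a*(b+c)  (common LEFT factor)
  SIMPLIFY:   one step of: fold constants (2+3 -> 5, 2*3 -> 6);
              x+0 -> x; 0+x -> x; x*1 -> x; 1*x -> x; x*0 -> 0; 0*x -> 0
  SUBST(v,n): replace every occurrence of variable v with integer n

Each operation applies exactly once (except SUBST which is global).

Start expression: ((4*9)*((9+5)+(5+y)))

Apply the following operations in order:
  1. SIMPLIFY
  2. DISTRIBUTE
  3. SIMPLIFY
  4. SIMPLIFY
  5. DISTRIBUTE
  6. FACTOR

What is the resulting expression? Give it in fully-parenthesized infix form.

Start: ((4*9)*((9+5)+(5+y)))
Apply SIMPLIFY at L (target: (4*9)): ((4*9)*((9+5)+(5+y))) -> (36*((9+5)+(5+y)))
Apply DISTRIBUTE at root (target: (36*((9+5)+(5+y)))): (36*((9+5)+(5+y))) -> ((36*(9+5))+(36*(5+y)))
Apply SIMPLIFY at LR (target: (9+5)): ((36*(9+5))+(36*(5+y))) -> ((36*14)+(36*(5+y)))
Apply SIMPLIFY at L (target: (36*14)): ((36*14)+(36*(5+y))) -> (504+(36*(5+y)))
Apply DISTRIBUTE at R (target: (36*(5+y))): (504+(36*(5+y))) -> (504+((36*5)+(36*y)))
Apply FACTOR at R (target: ((36*5)+(36*y))): (504+((36*5)+(36*y))) -> (504+(36*(5+y)))

Answer: (504+(36*(5+y)))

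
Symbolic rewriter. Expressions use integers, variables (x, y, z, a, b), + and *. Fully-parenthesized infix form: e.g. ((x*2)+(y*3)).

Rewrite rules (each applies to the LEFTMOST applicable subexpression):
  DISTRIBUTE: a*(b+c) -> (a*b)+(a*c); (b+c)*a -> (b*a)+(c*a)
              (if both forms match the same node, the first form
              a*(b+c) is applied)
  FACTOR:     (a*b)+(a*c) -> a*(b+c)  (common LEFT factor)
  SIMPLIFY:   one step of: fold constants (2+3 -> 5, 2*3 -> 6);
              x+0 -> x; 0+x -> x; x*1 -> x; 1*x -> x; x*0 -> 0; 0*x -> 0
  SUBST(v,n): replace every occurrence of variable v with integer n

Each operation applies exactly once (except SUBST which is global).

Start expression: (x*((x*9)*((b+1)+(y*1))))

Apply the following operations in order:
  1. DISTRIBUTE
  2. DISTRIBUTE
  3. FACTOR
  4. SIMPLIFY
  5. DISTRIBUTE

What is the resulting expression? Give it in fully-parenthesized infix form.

Answer: ((x*((x*9)*(b+1)))+(x*((x*9)*y)))

Derivation:
Start: (x*((x*9)*((b+1)+(y*1))))
Apply DISTRIBUTE at R (target: ((x*9)*((b+1)+(y*1)))): (x*((x*9)*((b+1)+(y*1)))) -> (x*(((x*9)*(b+1))+((x*9)*(y*1))))
Apply DISTRIBUTE at root (target: (x*(((x*9)*(b+1))+((x*9)*(y*1))))): (x*(((x*9)*(b+1))+((x*9)*(y*1)))) -> ((x*((x*9)*(b+1)))+(x*((x*9)*(y*1))))
Apply FACTOR at root (target: ((x*((x*9)*(b+1)))+(x*((x*9)*(y*1))))): ((x*((x*9)*(b+1)))+(x*((x*9)*(y*1)))) -> (x*(((x*9)*(b+1))+((x*9)*(y*1))))
Apply SIMPLIFY at RRR (target: (y*1)): (x*(((x*9)*(b+1))+((x*9)*(y*1)))) -> (x*(((x*9)*(b+1))+((x*9)*y)))
Apply DISTRIBUTE at root (target: (x*(((x*9)*(b+1))+((x*9)*y)))): (x*(((x*9)*(b+1))+((x*9)*y))) -> ((x*((x*9)*(b+1)))+(x*((x*9)*y)))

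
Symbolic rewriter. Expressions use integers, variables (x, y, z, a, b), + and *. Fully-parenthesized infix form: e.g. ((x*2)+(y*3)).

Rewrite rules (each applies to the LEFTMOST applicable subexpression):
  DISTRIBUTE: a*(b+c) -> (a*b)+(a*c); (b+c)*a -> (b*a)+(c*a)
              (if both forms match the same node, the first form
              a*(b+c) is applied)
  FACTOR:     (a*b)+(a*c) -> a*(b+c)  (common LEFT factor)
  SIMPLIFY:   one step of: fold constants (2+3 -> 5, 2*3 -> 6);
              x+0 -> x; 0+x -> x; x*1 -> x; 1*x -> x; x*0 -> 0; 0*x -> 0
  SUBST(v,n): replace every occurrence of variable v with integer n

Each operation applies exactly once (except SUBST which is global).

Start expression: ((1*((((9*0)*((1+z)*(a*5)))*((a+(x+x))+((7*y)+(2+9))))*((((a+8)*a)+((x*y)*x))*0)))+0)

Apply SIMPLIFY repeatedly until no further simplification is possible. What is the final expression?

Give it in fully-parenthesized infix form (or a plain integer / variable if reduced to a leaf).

Answer: 0

Derivation:
Start: ((1*((((9*0)*((1+z)*(a*5)))*((a+(x+x))+((7*y)+(2+9))))*((((a+8)*a)+((x*y)*x))*0)))+0)
Step 1: at root: ((1*((((9*0)*((1+z)*(a*5)))*((a+(x+x))+((7*y)+(2+9))))*((((a+8)*a)+((x*y)*x))*0)))+0) -> (1*((((9*0)*((1+z)*(a*5)))*((a+(x+x))+((7*y)+(2+9))))*((((a+8)*a)+((x*y)*x))*0))); overall: ((1*((((9*0)*((1+z)*(a*5)))*((a+(x+x))+((7*y)+(2+9))))*((((a+8)*a)+((x*y)*x))*0)))+0) -> (1*((((9*0)*((1+z)*(a*5)))*((a+(x+x))+((7*y)+(2+9))))*((((a+8)*a)+((x*y)*x))*0)))
Step 2: at root: (1*((((9*0)*((1+z)*(a*5)))*((a+(x+x))+((7*y)+(2+9))))*((((a+8)*a)+((x*y)*x))*0))) -> ((((9*0)*((1+z)*(a*5)))*((a+(x+x))+((7*y)+(2+9))))*((((a+8)*a)+((x*y)*x))*0)); overall: (1*((((9*0)*((1+z)*(a*5)))*((a+(x+x))+((7*y)+(2+9))))*((((a+8)*a)+((x*y)*x))*0))) -> ((((9*0)*((1+z)*(a*5)))*((a+(x+x))+((7*y)+(2+9))))*((((a+8)*a)+((x*y)*x))*0))
Step 3: at LLL: (9*0) -> 0; overall: ((((9*0)*((1+z)*(a*5)))*((a+(x+x))+((7*y)+(2+9))))*((((a+8)*a)+((x*y)*x))*0)) -> (((0*((1+z)*(a*5)))*((a+(x+x))+((7*y)+(2+9))))*((((a+8)*a)+((x*y)*x))*0))
Step 4: at LL: (0*((1+z)*(a*5))) -> 0; overall: (((0*((1+z)*(a*5)))*((a+(x+x))+((7*y)+(2+9))))*((((a+8)*a)+((x*y)*x))*0)) -> ((0*((a+(x+x))+((7*y)+(2+9))))*((((a+8)*a)+((x*y)*x))*0))
Step 5: at L: (0*((a+(x+x))+((7*y)+(2+9)))) -> 0; overall: ((0*((a+(x+x))+((7*y)+(2+9))))*((((a+8)*a)+((x*y)*x))*0)) -> (0*((((a+8)*a)+((x*y)*x))*0))
Step 6: at root: (0*((((a+8)*a)+((x*y)*x))*0)) -> 0; overall: (0*((((a+8)*a)+((x*y)*x))*0)) -> 0
Fixed point: 0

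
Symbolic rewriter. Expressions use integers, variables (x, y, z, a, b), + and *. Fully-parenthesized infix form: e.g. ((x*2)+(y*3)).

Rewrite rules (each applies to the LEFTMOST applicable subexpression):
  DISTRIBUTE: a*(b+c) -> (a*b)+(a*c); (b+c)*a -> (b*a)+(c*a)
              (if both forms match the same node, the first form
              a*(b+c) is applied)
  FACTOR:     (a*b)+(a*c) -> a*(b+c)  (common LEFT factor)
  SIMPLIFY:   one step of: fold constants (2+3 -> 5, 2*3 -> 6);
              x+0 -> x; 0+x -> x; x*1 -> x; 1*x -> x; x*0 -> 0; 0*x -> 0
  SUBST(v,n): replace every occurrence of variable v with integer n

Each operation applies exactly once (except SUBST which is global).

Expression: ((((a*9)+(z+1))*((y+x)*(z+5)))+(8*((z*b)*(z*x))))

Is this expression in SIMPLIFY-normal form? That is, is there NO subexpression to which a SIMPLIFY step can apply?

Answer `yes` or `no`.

Expression: ((((a*9)+(z+1))*((y+x)*(z+5)))+(8*((z*b)*(z*x))))
Scanning for simplifiable subexpressions (pre-order)...
  at root: ((((a*9)+(z+1))*((y+x)*(z+5)))+(8*((z*b)*(z*x)))) (not simplifiable)
  at L: (((a*9)+(z+1))*((y+x)*(z+5))) (not simplifiable)
  at LL: ((a*9)+(z+1)) (not simplifiable)
  at LLL: (a*9) (not simplifiable)
  at LLR: (z+1) (not simplifiable)
  at LR: ((y+x)*(z+5)) (not simplifiable)
  at LRL: (y+x) (not simplifiable)
  at LRR: (z+5) (not simplifiable)
  at R: (8*((z*b)*(z*x))) (not simplifiable)
  at RR: ((z*b)*(z*x)) (not simplifiable)
  at RRL: (z*b) (not simplifiable)
  at RRR: (z*x) (not simplifiable)
Result: no simplifiable subexpression found -> normal form.

Answer: yes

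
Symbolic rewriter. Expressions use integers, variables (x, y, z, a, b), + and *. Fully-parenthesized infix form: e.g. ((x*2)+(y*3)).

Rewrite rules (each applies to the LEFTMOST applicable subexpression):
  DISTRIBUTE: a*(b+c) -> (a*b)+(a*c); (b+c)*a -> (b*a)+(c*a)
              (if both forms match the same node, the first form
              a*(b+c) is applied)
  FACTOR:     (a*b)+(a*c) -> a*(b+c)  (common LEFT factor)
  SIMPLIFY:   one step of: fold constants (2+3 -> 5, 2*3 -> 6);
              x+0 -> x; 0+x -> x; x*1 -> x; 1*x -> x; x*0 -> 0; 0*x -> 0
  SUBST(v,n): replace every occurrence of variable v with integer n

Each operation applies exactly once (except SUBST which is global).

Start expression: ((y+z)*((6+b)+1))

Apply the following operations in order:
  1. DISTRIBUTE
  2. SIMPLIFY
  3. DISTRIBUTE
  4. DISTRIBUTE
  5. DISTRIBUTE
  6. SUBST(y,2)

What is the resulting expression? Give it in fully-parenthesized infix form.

Answer: ((((2*6)+(z*6))+((2*b)+(z*b)))+(2+z))

Derivation:
Start: ((y+z)*((6+b)+1))
Apply DISTRIBUTE at root (target: ((y+z)*((6+b)+1))): ((y+z)*((6+b)+1)) -> (((y+z)*(6+b))+((y+z)*1))
Apply SIMPLIFY at R (target: ((y+z)*1)): (((y+z)*(6+b))+((y+z)*1)) -> (((y+z)*(6+b))+(y+z))
Apply DISTRIBUTE at L (target: ((y+z)*(6+b))): (((y+z)*(6+b))+(y+z)) -> ((((y+z)*6)+((y+z)*b))+(y+z))
Apply DISTRIBUTE at LL (target: ((y+z)*6)): ((((y+z)*6)+((y+z)*b))+(y+z)) -> ((((y*6)+(z*6))+((y+z)*b))+(y+z))
Apply DISTRIBUTE at LR (target: ((y+z)*b)): ((((y*6)+(z*6))+((y+z)*b))+(y+z)) -> ((((y*6)+(z*6))+((y*b)+(z*b)))+(y+z))
Apply SUBST(y,2): ((((y*6)+(z*6))+((y*b)+(z*b)))+(y+z)) -> ((((2*6)+(z*6))+((2*b)+(z*b)))+(2+z))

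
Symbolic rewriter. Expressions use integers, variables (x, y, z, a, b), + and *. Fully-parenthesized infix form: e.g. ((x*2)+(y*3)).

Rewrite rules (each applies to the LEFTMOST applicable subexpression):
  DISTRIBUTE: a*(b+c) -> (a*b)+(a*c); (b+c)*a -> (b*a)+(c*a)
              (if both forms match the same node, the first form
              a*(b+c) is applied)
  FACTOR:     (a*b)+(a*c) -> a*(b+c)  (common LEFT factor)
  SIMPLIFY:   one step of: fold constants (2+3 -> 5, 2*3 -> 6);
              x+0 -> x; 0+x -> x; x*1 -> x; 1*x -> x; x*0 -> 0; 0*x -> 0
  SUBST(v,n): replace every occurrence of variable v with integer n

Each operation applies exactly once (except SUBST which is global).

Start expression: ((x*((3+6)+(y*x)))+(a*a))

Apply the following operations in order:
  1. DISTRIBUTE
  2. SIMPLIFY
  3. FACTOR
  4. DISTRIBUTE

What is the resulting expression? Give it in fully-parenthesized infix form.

Start: ((x*((3+6)+(y*x)))+(a*a))
Apply DISTRIBUTE at L (target: (x*((3+6)+(y*x)))): ((x*((3+6)+(y*x)))+(a*a)) -> (((x*(3+6))+(x*(y*x)))+(a*a))
Apply SIMPLIFY at LLR (target: (3+6)): (((x*(3+6))+(x*(y*x)))+(a*a)) -> (((x*9)+(x*(y*x)))+(a*a))
Apply FACTOR at L (target: ((x*9)+(x*(y*x)))): (((x*9)+(x*(y*x)))+(a*a)) -> ((x*(9+(y*x)))+(a*a))
Apply DISTRIBUTE at L (target: (x*(9+(y*x)))): ((x*(9+(y*x)))+(a*a)) -> (((x*9)+(x*(y*x)))+(a*a))

Answer: (((x*9)+(x*(y*x)))+(a*a))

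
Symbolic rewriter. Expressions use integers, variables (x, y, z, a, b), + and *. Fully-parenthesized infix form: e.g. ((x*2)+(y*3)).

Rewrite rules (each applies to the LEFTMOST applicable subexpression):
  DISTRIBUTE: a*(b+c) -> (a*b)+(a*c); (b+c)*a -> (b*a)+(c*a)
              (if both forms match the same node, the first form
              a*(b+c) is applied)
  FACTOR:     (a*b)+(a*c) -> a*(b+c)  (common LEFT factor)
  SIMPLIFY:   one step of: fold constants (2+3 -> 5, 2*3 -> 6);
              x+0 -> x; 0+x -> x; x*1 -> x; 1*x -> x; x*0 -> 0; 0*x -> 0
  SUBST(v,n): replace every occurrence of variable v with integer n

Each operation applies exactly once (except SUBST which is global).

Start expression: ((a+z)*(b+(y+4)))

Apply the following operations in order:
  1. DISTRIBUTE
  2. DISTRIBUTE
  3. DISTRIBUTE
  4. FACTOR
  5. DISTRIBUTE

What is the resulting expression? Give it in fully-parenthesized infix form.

Start: ((a+z)*(b+(y+4)))
Apply DISTRIBUTE at root (target: ((a+z)*(b+(y+4)))): ((a+z)*(b+(y+4))) -> (((a+z)*b)+((a+z)*(y+4)))
Apply DISTRIBUTE at L (target: ((a+z)*b)): (((a+z)*b)+((a+z)*(y+4))) -> (((a*b)+(z*b))+((a+z)*(y+4)))
Apply DISTRIBUTE at R (target: ((a+z)*(y+4))): (((a*b)+(z*b))+((a+z)*(y+4))) -> (((a*b)+(z*b))+(((a+z)*y)+((a+z)*4)))
Apply FACTOR at R (target: (((a+z)*y)+((a+z)*4))): (((a*b)+(z*b))+(((a+z)*y)+((a+z)*4))) -> (((a*b)+(z*b))+((a+z)*(y+4)))
Apply DISTRIBUTE at R (target: ((a+z)*(y+4))): (((a*b)+(z*b))+((a+z)*(y+4))) -> (((a*b)+(z*b))+(((a+z)*y)+((a+z)*4)))

Answer: (((a*b)+(z*b))+(((a+z)*y)+((a+z)*4)))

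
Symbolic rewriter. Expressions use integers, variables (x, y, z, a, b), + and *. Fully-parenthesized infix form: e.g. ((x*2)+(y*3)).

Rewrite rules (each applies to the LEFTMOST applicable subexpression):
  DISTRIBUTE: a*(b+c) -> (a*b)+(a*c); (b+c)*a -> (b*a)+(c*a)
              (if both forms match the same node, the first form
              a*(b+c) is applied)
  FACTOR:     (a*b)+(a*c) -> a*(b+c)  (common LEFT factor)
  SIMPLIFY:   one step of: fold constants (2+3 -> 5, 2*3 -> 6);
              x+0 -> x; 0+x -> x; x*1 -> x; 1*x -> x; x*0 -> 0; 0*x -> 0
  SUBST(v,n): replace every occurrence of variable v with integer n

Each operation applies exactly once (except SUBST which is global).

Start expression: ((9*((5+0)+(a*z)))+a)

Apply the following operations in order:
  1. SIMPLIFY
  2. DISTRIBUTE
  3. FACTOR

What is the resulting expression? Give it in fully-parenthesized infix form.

Start: ((9*((5+0)+(a*z)))+a)
Apply SIMPLIFY at LRL (target: (5+0)): ((9*((5+0)+(a*z)))+a) -> ((9*(5+(a*z)))+a)
Apply DISTRIBUTE at L (target: (9*(5+(a*z)))): ((9*(5+(a*z)))+a) -> (((9*5)+(9*(a*z)))+a)
Apply FACTOR at L (target: ((9*5)+(9*(a*z)))): (((9*5)+(9*(a*z)))+a) -> ((9*(5+(a*z)))+a)

Answer: ((9*(5+(a*z)))+a)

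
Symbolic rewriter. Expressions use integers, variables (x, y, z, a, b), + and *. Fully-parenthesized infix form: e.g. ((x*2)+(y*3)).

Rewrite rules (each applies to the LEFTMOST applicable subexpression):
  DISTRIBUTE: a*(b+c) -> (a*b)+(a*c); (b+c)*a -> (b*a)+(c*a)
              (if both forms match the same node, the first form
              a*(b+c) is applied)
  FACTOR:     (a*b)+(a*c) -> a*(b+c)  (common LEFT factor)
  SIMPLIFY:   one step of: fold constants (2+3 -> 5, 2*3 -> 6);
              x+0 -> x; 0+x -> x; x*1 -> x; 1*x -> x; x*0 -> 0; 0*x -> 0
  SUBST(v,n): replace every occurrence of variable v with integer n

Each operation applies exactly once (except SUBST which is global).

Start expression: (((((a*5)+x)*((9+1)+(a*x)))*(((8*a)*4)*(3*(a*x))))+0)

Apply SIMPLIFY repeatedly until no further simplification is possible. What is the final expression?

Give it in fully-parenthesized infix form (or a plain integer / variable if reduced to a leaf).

Start: (((((a*5)+x)*((9+1)+(a*x)))*(((8*a)*4)*(3*(a*x))))+0)
Step 1: at root: (((((a*5)+x)*((9+1)+(a*x)))*(((8*a)*4)*(3*(a*x))))+0) -> ((((a*5)+x)*((9+1)+(a*x)))*(((8*a)*4)*(3*(a*x)))); overall: (((((a*5)+x)*((9+1)+(a*x)))*(((8*a)*4)*(3*(a*x))))+0) -> ((((a*5)+x)*((9+1)+(a*x)))*(((8*a)*4)*(3*(a*x))))
Step 2: at LRL: (9+1) -> 10; overall: ((((a*5)+x)*((9+1)+(a*x)))*(((8*a)*4)*(3*(a*x)))) -> ((((a*5)+x)*(10+(a*x)))*(((8*a)*4)*(3*(a*x))))
Fixed point: ((((a*5)+x)*(10+(a*x)))*(((8*a)*4)*(3*(a*x))))

Answer: ((((a*5)+x)*(10+(a*x)))*(((8*a)*4)*(3*(a*x))))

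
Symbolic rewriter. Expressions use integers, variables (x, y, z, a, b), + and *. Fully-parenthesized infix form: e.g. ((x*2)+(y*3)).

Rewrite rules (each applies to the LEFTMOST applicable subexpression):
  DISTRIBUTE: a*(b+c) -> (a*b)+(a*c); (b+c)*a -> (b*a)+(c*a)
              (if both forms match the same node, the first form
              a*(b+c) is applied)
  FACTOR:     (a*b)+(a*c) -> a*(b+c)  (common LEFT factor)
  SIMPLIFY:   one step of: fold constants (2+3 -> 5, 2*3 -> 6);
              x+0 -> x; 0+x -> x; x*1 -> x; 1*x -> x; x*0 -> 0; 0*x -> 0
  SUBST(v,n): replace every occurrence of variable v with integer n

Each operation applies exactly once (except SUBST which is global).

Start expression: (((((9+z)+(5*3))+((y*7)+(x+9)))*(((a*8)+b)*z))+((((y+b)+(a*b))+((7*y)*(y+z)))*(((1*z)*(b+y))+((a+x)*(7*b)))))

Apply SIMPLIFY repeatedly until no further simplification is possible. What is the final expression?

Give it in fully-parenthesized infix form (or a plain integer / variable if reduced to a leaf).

Start: (((((9+z)+(5*3))+((y*7)+(x+9)))*(((a*8)+b)*z))+((((y+b)+(a*b))+((7*y)*(y+z)))*(((1*z)*(b+y))+((a+x)*(7*b)))))
Step 1: at LLLR: (5*3) -> 15; overall: (((((9+z)+(5*3))+((y*7)+(x+9)))*(((a*8)+b)*z))+((((y+b)+(a*b))+((7*y)*(y+z)))*(((1*z)*(b+y))+((a+x)*(7*b))))) -> (((((9+z)+15)+((y*7)+(x+9)))*(((a*8)+b)*z))+((((y+b)+(a*b))+((7*y)*(y+z)))*(((1*z)*(b+y))+((a+x)*(7*b)))))
Step 2: at RRLL: (1*z) -> z; overall: (((((9+z)+15)+((y*7)+(x+9)))*(((a*8)+b)*z))+((((y+b)+(a*b))+((7*y)*(y+z)))*(((1*z)*(b+y))+((a+x)*(7*b))))) -> (((((9+z)+15)+((y*7)+(x+9)))*(((a*8)+b)*z))+((((y+b)+(a*b))+((7*y)*(y+z)))*((z*(b+y))+((a+x)*(7*b)))))
Fixed point: (((((9+z)+15)+((y*7)+(x+9)))*(((a*8)+b)*z))+((((y+b)+(a*b))+((7*y)*(y+z)))*((z*(b+y))+((a+x)*(7*b)))))

Answer: (((((9+z)+15)+((y*7)+(x+9)))*(((a*8)+b)*z))+((((y+b)+(a*b))+((7*y)*(y+z)))*((z*(b+y))+((a+x)*(7*b)))))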